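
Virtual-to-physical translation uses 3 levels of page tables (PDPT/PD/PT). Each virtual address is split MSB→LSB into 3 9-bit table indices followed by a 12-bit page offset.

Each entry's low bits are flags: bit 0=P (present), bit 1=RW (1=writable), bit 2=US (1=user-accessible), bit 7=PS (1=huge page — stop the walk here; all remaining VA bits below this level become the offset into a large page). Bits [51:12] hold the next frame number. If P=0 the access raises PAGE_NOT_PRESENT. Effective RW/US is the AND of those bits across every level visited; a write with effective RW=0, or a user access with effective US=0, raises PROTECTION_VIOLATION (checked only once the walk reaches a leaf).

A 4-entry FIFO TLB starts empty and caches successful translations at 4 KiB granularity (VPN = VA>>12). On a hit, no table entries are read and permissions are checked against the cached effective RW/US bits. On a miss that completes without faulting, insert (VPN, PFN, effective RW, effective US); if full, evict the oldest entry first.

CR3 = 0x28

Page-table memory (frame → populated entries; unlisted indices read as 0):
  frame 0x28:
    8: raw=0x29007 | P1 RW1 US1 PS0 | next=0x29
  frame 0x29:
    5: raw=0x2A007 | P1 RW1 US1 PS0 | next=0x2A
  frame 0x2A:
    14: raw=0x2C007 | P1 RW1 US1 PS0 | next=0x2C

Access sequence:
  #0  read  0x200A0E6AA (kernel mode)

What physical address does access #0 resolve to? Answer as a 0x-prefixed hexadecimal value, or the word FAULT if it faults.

Trace:
#0 VA=0x200A0E6AA (r,kernel):
  [0] read 0x28 idx=8: raw=0x29007 flags P=1 W=1 U=1 S=0
  [1] read 0x29 idx=5: raw=0x2A007 flags P=1 W=1 U=1 S=0
  [2] read 0x2A idx=14: raw=0x2C007 flags P=1 W=1 U=1 S=0
  ✓ 0x2C6AA  — 3 lookups

Access #0 PA: 0x2C6AA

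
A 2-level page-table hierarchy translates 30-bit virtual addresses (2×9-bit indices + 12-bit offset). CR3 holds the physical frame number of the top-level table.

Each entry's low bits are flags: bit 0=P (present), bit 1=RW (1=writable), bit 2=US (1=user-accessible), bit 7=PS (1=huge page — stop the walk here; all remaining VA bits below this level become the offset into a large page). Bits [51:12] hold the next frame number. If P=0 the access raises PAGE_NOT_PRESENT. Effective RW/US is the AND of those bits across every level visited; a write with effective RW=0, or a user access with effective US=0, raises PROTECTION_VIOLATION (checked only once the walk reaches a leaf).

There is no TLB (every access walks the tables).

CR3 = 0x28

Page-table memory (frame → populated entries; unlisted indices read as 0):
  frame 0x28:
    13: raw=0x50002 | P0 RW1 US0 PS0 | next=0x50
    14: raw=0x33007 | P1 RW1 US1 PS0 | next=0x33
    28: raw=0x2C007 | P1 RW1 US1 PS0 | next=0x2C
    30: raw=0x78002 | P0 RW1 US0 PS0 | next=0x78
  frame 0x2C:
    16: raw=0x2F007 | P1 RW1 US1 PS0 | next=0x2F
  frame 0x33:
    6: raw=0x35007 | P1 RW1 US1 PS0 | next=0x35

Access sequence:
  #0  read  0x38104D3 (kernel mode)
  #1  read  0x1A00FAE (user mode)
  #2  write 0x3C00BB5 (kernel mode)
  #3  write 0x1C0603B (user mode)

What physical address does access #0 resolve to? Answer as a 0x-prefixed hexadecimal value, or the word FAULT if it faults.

Trace:
#0 VA=0x38104D3 (r,kernel):
  [0] read 0x28 idx=28: raw=0x2C007 flags P=1 W=1 U=1 S=0
  [1] read 0x2C idx=16: raw=0x2F007 flags P=1 W=1 U=1 S=0
  → PA=0x2F4D3  (2 entries read)
#1 VA=0x1A00FAE (r,user):
  [0] read 0x28 idx=13: raw=0x50002 flags P=0 W=1 U=0 S=0
  → PAGE_NOT_PRESENT  (1 entries read)
#2 VA=0x3C00BB5 (w,kernel):
  [0] read 0x28 idx=30: raw=0x78002 flags P=0 W=1 U=0 S=0
  → PAGE_NOT_PRESENT  (1 entries read)
#3 VA=0x1C0603B (w,user):
  [0] read 0x28 idx=14: raw=0x33007 flags P=1 W=1 U=1 S=0
  [1] read 0x33 idx=6: raw=0x35007 flags P=1 W=1 U=1 S=0
  → PA=0x3503B  (2 entries read)

Access #0 PA: 0x2F4D3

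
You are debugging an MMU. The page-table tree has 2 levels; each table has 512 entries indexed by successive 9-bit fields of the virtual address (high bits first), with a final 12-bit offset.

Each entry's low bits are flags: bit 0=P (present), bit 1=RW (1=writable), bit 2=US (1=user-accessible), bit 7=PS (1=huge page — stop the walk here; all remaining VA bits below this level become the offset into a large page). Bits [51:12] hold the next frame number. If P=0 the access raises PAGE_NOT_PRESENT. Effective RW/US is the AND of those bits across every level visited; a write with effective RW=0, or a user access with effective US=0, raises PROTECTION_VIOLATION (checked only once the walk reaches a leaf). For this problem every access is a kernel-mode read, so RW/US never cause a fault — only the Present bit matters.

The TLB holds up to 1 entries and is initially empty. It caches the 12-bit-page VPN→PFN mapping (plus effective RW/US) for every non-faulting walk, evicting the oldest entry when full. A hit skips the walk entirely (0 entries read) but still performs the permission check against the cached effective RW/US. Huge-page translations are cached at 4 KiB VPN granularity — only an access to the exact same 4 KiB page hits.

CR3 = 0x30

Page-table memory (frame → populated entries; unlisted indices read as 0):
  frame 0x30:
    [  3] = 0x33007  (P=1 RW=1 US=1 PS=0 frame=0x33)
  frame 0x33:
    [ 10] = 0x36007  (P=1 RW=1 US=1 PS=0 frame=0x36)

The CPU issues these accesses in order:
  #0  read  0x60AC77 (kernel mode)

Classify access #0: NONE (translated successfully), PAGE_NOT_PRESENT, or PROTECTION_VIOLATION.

Trace:
#0 VA=0x60AC77 (r,kernel):
  lvl0: tbl 0x30, slot 3 ⇒ 0x33007 (P1/RW1/US1/PS0)
  lvl1: tbl 0x33, slot 10 ⇒ 0x36007 (P1/RW1/US1/PS0)
  ⇒ phys 0x36C77  [2 reads]

Access #0 fault: NONE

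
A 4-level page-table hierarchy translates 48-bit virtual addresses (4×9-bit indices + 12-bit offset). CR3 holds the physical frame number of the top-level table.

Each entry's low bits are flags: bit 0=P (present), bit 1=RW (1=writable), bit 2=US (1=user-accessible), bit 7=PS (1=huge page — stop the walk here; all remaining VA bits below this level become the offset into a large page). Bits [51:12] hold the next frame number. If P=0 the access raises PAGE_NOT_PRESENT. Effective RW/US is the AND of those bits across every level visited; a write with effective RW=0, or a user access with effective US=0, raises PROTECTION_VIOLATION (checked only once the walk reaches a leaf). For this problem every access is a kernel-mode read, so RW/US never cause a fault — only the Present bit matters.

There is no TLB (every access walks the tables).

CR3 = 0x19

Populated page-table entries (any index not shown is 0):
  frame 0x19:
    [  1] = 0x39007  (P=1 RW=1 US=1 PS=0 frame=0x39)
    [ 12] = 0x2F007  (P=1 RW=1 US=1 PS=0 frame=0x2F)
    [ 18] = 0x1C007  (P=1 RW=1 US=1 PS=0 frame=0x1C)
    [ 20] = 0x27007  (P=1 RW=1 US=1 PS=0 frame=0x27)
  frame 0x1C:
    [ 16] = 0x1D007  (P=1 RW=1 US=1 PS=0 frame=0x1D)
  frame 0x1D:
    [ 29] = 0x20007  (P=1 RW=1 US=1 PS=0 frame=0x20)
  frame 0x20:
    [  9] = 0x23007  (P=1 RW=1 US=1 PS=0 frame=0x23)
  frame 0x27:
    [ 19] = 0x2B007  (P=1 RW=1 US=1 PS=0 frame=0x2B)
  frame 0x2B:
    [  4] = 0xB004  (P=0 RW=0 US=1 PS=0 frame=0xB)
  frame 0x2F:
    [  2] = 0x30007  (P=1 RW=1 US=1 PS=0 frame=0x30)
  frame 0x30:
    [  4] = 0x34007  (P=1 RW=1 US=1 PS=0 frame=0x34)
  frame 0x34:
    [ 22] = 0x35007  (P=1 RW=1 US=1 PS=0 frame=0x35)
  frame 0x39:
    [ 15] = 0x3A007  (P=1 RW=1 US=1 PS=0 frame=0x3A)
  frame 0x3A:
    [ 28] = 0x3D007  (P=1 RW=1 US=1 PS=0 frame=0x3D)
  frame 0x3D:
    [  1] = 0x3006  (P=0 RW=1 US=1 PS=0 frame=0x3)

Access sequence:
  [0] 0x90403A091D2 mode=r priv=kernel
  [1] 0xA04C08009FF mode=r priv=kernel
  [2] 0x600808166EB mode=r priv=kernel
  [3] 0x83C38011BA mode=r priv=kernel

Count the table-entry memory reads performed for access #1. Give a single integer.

Trace:
#0 VA=0x90403A091D2 (r,kernel):
  lvl0: tbl 0x19, slot 18 ⇒ 0x1C007 (P1/RW1/US1/PS0)
  lvl1: tbl 0x1C, slot 16 ⇒ 0x1D007 (P1/RW1/US1/PS0)
  lvl2: tbl 0x1D, slot 29 ⇒ 0x20007 (P1/RW1/US1/PS0)
  lvl3: tbl 0x20, slot 9 ⇒ 0x23007 (P1/RW1/US1/PS0)
  ✓ 0x231D2  — 4 lookups
#1 VA=0xA04C08009FF (r,kernel):
  lvl0: tbl 0x19, slot 20 ⇒ 0x27007 (P1/RW1/US1/PS0)
  lvl1: tbl 0x27, slot 19 ⇒ 0x2B007 (P1/RW1/US1/PS0)
  lvl2: tbl 0x2B, slot 4 ⇒ 0xB004 (P0/RW0/US1/PS0)
  ⇒ fault: PAGE_NOT_PRESENT  — 3 lookups
#2 VA=0x600808166EB (r,kernel):
  lvl0: tbl 0x19, slot 12 ⇒ 0x2F007 (P1/RW1/US1/PS0)
  lvl1: tbl 0x2F, slot 2 ⇒ 0x30007 (P1/RW1/US1/PS0)
  lvl2: tbl 0x30, slot 4 ⇒ 0x34007 (P1/RW1/US1/PS0)
  lvl3: tbl 0x34, slot 22 ⇒ 0x35007 (P1/RW1/US1/PS0)
  ✓ 0x356EB  — 4 lookups
#3 VA=0x83C38011BA (r,kernel):
  lvl0: tbl 0x19, slot 1 ⇒ 0x39007 (P1/RW1/US1/PS0)
  lvl1: tbl 0x39, slot 15 ⇒ 0x3A007 (P1/RW1/US1/PS0)
  lvl2: tbl 0x3A, slot 28 ⇒ 0x3D007 (P1/RW1/US1/PS0)
  lvl3: tbl 0x3D, slot 1 ⇒ 0x3006 (P0/RW1/US1/PS0)
  ⇒ fault: PAGE_NOT_PRESENT  — 4 lookups

Entries read for #1: 3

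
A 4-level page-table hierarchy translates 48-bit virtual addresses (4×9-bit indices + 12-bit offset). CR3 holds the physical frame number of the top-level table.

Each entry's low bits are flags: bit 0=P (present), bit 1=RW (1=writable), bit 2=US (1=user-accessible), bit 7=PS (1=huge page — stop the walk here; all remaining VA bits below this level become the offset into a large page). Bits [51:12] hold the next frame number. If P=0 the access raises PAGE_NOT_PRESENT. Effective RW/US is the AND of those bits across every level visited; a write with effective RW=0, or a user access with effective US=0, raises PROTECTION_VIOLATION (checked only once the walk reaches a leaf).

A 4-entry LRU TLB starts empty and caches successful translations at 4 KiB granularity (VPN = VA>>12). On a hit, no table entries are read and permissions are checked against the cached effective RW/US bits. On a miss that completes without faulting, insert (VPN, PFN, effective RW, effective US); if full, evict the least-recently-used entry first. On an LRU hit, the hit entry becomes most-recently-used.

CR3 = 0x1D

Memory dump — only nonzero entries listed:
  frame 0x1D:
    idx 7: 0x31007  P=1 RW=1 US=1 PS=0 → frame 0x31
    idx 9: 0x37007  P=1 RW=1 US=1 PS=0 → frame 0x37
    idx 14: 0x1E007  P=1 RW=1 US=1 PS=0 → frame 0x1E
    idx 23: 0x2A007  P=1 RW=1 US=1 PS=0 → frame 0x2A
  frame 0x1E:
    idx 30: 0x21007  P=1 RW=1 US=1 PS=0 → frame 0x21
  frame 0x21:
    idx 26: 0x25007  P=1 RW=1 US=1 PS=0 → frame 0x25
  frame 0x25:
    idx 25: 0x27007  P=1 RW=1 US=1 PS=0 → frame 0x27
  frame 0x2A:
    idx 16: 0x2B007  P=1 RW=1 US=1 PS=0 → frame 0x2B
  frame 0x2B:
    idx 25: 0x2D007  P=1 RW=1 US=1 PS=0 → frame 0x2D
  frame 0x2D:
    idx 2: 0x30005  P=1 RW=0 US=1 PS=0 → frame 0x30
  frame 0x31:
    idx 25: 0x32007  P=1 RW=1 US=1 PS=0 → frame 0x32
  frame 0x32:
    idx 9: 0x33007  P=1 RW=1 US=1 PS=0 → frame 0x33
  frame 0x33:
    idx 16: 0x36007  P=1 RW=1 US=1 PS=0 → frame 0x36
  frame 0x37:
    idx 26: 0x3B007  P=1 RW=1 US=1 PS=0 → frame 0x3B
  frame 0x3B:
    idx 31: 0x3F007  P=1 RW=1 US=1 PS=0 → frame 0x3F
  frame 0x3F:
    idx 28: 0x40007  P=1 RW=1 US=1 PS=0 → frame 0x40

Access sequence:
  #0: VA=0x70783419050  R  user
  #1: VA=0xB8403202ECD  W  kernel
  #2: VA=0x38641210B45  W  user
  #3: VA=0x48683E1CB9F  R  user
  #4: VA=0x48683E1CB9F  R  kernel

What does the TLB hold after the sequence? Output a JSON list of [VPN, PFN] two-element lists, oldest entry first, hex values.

Trace:
#0 VA=0x70783419050 (r,user):
  [0] read 0x1D idx=14: raw=0x1E007 flags P=1 W=1 U=1 S=0
  [1] read 0x1E idx=30: raw=0x21007 flags P=1 W=1 U=1 S=0
  [2] read 0x21 idx=26: raw=0x25007 flags P=1 W=1 U=1 S=0
  [3] read 0x25 idx=25: raw=0x27007 flags P=1 W=1 U=1 S=0
  ✓ 0x27050  — 4 lookups
#1 VA=0xB8403202ECD (w,kernel):
  [0] read 0x1D idx=23: raw=0x2A007 flags P=1 W=1 U=1 S=0
  [1] read 0x2A idx=16: raw=0x2B007 flags P=1 W=1 U=1 S=0
  [2] read 0x2B idx=25: raw=0x2D007 flags P=1 W=1 U=1 S=0
  [3] read 0x2D idx=2: raw=0x30005 flags P=1 W=0 U=1 S=0
  ✗ PROTECTION_VIOLATION  [4 reads]
#2 VA=0x38641210B45 (w,user):
  [0] read 0x1D idx=7: raw=0x31007 flags P=1 W=1 U=1 S=0
  [1] read 0x31 idx=25: raw=0x32007 flags P=1 W=1 U=1 S=0
  [2] read 0x32 idx=9: raw=0x33007 flags P=1 W=1 U=1 S=0
  [3] read 0x33 idx=16: raw=0x36007 flags P=1 W=1 U=1 S=0
  ✓ 0x36B45  — 4 lookups
#3 VA=0x48683E1CB9F (r,user):
  [0] read 0x1D idx=9: raw=0x37007 flags P=1 W=1 U=1 S=0
  [1] read 0x37 idx=26: raw=0x3B007 flags P=1 W=1 U=1 S=0
  [2] read 0x3B idx=31: raw=0x3F007 flags P=1 W=1 U=1 S=0
  [3] read 0x3F idx=28: raw=0x40007 flags P=1 W=1 U=1 S=0
  ✓ 0x40B9F  — 4 lookups
#4 VA=0x48683E1CB9F (r,kernel):
  TLB hit vpn=0x48683E1C → PA=0x40B9F

TLB: [["0x70783419", "0x27"], ["0x38641210", "0x36"], ["0x48683E1C", "0x40"]]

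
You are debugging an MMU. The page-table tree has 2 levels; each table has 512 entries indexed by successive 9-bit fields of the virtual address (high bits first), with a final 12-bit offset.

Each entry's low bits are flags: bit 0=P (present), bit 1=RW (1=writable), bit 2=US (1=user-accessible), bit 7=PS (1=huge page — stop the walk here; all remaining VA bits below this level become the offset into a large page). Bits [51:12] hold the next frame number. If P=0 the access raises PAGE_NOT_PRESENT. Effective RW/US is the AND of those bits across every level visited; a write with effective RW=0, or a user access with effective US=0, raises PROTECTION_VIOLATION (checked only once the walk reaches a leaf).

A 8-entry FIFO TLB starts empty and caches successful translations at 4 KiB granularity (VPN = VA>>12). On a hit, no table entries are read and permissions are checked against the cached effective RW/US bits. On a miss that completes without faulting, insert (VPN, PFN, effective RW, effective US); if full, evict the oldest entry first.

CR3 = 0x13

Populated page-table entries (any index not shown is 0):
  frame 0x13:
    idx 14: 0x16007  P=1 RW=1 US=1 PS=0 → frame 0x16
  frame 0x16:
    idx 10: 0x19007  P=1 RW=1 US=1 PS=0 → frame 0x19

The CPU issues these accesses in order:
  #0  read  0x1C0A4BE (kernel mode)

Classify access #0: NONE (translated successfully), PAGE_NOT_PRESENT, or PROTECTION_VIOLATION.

Walk each access:
#0 VA=0x1C0A4BE (r,kernel):
  [0] read 0x13 idx=14: raw=0x16007 flags P=1 W=1 U=1 S=0
  [1] read 0x16 idx=10: raw=0x19007 flags P=1 W=1 U=1 S=0
  ⇒ phys 0x194BE  [2 reads]

Access #0 fault: NONE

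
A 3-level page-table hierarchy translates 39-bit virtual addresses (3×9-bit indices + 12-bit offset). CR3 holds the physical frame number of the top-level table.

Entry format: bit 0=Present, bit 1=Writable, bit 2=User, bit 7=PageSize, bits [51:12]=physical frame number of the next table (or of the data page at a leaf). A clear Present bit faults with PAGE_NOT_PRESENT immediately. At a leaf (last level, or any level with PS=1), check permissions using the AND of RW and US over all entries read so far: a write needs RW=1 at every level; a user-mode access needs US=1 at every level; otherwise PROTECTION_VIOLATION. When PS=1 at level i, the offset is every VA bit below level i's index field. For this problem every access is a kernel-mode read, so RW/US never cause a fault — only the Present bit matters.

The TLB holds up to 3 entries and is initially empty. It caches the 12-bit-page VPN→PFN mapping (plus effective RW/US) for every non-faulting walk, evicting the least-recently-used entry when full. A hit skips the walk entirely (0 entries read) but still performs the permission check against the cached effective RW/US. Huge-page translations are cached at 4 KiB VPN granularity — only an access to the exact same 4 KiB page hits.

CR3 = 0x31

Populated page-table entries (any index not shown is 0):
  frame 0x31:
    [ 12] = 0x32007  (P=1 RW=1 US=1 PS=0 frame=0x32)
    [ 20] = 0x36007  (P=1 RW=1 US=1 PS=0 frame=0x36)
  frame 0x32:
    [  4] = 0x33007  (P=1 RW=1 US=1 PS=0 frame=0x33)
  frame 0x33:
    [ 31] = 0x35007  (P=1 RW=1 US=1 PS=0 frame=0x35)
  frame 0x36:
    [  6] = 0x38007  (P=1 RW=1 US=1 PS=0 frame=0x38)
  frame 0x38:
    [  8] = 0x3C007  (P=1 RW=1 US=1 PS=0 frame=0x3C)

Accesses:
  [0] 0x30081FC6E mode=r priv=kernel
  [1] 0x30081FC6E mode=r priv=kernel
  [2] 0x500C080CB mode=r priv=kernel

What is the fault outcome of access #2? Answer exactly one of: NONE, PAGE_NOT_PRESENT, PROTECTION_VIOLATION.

Trace:
#0 VA=0x30081FC6E (r,kernel):
  L0 @0x31[12] → 0x32007  P=1,RW=1,US=1,PS=0
  L1 @0x32[4] → 0x33007  P=1,RW=1,US=1,PS=0
  L2 @0x33[31] → 0x35007  P=1,RW=1,US=1,PS=0
  ⇒ phys 0x35C6E  [3 reads]
#1 VA=0x30081FC6E (r,kernel):
  TLB hit vpn=0x30081F → PA=0x35C6E
#2 VA=0x500C080CB (r,kernel):
  L0 @0x31[20] → 0x36007  P=1,RW=1,US=1,PS=0
  L1 @0x36[6] → 0x38007  P=1,RW=1,US=1,PS=0
  L2 @0x38[8] → 0x3C007  P=1,RW=1,US=1,PS=0
  ⇒ phys 0x3C0CB  [3 reads]

Access #2 fault: NONE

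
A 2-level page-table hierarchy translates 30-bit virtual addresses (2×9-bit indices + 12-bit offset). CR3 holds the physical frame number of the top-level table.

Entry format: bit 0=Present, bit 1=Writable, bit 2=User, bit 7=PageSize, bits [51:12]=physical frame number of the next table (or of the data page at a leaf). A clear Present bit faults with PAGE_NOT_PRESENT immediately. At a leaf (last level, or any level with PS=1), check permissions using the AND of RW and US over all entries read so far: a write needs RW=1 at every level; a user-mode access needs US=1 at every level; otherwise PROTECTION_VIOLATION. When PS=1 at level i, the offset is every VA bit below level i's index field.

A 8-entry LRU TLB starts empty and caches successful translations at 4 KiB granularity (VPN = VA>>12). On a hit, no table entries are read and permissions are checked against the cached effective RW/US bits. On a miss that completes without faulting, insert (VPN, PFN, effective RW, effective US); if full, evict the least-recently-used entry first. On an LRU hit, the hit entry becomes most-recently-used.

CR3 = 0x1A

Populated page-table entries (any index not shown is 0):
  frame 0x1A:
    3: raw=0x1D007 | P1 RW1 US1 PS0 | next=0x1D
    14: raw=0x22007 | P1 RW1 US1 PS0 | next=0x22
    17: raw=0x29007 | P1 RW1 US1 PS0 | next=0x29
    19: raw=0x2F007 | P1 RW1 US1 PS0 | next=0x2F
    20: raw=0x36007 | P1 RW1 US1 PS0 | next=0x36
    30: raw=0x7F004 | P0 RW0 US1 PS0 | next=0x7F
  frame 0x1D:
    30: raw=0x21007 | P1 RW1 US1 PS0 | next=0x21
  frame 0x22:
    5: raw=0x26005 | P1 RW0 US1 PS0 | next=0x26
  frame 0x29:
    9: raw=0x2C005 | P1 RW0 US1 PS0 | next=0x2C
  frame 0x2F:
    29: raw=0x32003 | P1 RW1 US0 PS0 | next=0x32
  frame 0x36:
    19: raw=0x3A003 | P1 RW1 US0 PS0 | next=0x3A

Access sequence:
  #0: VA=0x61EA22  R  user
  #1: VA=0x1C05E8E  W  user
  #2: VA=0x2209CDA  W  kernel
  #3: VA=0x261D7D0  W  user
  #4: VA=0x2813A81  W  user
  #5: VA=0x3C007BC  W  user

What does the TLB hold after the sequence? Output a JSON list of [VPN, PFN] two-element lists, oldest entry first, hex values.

Walk each access:
#0 VA=0x61EA22 (r,user):
  L0 @0x1A[3] → 0x1D007  P=1,RW=1,US=1,PS=0
  L1 @0x1D[30] → 0x21007  P=1,RW=1,US=1,PS=0
  ⇒ phys 0x21A22  [2 reads]
#1 VA=0x1C05E8E (w,user):
  L0 @0x1A[14] → 0x22007  P=1,RW=1,US=1,PS=0
  L1 @0x22[5] → 0x26005  P=1,RW=0,US=1,PS=0
  ✗ PROTECTION_VIOLATION  [2 reads]
#2 VA=0x2209CDA (w,kernel):
  L0 @0x1A[17] → 0x29007  P=1,RW=1,US=1,PS=0
  L1 @0x29[9] → 0x2C005  P=1,RW=0,US=1,PS=0
  ✗ PROTECTION_VIOLATION  [2 reads]
#3 VA=0x261D7D0 (w,user):
  L0 @0x1A[19] → 0x2F007  P=1,RW=1,US=1,PS=0
  L1 @0x2F[29] → 0x32003  P=1,RW=1,US=0,PS=0
  ✗ PROTECTION_VIOLATION  [2 reads]
#4 VA=0x2813A81 (w,user):
  L0 @0x1A[20] → 0x36007  P=1,RW=1,US=1,PS=0
  L1 @0x36[19] → 0x3A003  P=1,RW=1,US=0,PS=0
  ✗ PROTECTION_VIOLATION  [2 reads]
#5 VA=0x3C007BC (w,user):
  L0 @0x1A[30] → 0x7F004  P=0,RW=0,US=1,PS=0
  ✗ PAGE_NOT_PRESENT  [1 reads]

TLB: [["0x61E", "0x21"]]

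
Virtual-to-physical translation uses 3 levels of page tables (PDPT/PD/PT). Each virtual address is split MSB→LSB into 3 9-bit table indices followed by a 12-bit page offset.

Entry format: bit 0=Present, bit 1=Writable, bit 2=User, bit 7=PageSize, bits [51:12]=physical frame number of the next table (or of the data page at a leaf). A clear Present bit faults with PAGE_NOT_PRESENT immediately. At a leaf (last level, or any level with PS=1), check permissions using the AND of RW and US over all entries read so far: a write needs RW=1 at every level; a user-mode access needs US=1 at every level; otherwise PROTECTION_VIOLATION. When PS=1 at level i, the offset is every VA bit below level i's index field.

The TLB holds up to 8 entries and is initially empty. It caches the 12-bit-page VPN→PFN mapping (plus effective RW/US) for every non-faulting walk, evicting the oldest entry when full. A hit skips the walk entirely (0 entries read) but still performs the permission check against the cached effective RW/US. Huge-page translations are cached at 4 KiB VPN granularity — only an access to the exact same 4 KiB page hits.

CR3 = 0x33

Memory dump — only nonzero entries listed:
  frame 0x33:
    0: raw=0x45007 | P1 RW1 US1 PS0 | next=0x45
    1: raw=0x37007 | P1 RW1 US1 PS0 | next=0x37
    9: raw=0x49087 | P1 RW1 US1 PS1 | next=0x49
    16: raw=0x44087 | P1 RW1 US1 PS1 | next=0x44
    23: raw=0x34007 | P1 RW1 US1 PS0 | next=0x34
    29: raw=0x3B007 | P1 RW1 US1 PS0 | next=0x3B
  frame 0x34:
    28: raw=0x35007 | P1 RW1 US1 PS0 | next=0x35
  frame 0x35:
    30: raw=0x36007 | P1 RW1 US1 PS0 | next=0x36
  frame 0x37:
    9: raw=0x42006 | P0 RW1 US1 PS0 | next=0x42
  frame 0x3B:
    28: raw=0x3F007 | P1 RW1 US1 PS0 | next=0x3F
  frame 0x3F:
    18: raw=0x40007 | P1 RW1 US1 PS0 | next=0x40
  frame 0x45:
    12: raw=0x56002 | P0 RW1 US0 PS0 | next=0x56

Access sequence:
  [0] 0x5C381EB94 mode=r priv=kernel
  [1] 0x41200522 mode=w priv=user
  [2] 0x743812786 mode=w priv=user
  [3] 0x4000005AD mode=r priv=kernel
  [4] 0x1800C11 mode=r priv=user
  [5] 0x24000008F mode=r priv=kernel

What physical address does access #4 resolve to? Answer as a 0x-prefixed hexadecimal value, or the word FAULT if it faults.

Trace:
#0 VA=0x5C381EB94 (r,kernel):
  L0: frame=0x33 idx=23 entry=0x34007 [P=1 RW=1 US=1 PS=0]
  L1: frame=0x34 idx=28 entry=0x35007 [P=1 RW=1 US=1 PS=0]
  L2: frame=0x35 idx=30 entry=0x36007 [P=1 RW=1 US=1 PS=0]
  ✓ 0x36B94  — 3 lookups
#1 VA=0x41200522 (w,user):
  L0: frame=0x33 idx=1 entry=0x37007 [P=1 RW=1 US=1 PS=0]
  L1: frame=0x37 idx=9 entry=0x42006 [P=0 RW=1 US=1 PS=0]
  ✗ PAGE_NOT_PRESENT  [2 reads]
#2 VA=0x743812786 (w,user):
  L0: frame=0x33 idx=29 entry=0x3B007 [P=1 RW=1 US=1 PS=0]
  L1: frame=0x3B idx=28 entry=0x3F007 [P=1 RW=1 US=1 PS=0]
  L2: frame=0x3F idx=18 entry=0x40007 [P=1 RW=1 US=1 PS=0]
  ✓ 0x40786  — 3 lookups
#3 VA=0x4000005AD (r,kernel):
  L0: frame=0x33 idx=16 entry=0x44087 [P=1 RW=1 US=1 PS=1]
  ✓ 0x445AD (huge @L0)  — 1 lookups
#4 VA=0x1800C11 (r,user):
  L0: frame=0x33 idx=0 entry=0x45007 [P=1 RW=1 US=1 PS=0]
  L1: frame=0x45 idx=12 entry=0x56002 [P=0 RW=1 US=0 PS=0]
  ✗ PAGE_NOT_PRESENT  [2 reads]
#5 VA=0x24000008F (r,kernel):
  L0: frame=0x33 idx=9 entry=0x49087 [P=1 RW=1 US=1 PS=1]
  ✓ 0x4908F (huge @L0)  — 1 lookups

Access #4 PA: FAULT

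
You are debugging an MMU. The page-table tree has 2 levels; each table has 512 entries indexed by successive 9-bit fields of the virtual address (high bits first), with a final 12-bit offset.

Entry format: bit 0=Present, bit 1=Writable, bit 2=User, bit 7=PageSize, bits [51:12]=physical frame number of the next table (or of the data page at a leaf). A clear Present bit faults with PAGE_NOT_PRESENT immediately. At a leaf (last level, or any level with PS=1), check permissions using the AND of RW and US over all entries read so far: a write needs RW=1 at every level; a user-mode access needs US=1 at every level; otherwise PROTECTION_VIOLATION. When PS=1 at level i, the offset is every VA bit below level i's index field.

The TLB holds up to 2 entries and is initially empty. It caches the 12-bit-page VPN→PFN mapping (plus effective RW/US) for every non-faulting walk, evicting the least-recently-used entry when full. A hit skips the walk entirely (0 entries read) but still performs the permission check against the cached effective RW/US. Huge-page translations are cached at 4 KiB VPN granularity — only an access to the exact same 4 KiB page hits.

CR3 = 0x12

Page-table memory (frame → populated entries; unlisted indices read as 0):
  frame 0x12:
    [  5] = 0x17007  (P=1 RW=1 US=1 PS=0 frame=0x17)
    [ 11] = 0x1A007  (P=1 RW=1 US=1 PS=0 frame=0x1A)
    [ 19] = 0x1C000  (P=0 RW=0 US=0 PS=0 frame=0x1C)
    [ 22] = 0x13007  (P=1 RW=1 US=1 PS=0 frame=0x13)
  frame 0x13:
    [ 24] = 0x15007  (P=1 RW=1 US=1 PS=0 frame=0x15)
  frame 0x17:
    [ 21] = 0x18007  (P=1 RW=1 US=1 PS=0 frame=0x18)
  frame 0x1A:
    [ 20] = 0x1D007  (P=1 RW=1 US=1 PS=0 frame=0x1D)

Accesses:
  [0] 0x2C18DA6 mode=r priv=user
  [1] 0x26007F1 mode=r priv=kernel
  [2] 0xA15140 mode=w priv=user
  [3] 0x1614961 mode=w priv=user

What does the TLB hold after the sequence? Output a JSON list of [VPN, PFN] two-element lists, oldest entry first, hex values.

Walk each access:
#0 VA=0x2C18DA6 (r,user):
  L0 @0x12[22] → 0x13007  P=1,RW=1,US=1,PS=0
  L1 @0x13[24] → 0x15007  P=1,RW=1,US=1,PS=0
  → PA=0x15DA6  (2 entries read)
#1 VA=0x26007F1 (r,kernel):
  L0 @0x12[19] → 0x1C000  P=0,RW=0,US=0,PS=0
  ✗ PAGE_NOT_PRESENT  [1 reads]
#2 VA=0xA15140 (w,user):
  L0 @0x12[5] → 0x17007  P=1,RW=1,US=1,PS=0
  L1 @0x17[21] → 0x18007  P=1,RW=1,US=1,PS=0
  → PA=0x18140  (2 entries read)
#3 VA=0x1614961 (w,user):
  L0 @0x12[11] → 0x1A007  P=1,RW=1,US=1,PS=0
  L1 @0x1A[20] → 0x1D007  P=1,RW=1,US=1,PS=0
  → PA=0x1D961  (2 entries read)

TLB: [["0xA15", "0x18"], ["0x1614", "0x1D"]]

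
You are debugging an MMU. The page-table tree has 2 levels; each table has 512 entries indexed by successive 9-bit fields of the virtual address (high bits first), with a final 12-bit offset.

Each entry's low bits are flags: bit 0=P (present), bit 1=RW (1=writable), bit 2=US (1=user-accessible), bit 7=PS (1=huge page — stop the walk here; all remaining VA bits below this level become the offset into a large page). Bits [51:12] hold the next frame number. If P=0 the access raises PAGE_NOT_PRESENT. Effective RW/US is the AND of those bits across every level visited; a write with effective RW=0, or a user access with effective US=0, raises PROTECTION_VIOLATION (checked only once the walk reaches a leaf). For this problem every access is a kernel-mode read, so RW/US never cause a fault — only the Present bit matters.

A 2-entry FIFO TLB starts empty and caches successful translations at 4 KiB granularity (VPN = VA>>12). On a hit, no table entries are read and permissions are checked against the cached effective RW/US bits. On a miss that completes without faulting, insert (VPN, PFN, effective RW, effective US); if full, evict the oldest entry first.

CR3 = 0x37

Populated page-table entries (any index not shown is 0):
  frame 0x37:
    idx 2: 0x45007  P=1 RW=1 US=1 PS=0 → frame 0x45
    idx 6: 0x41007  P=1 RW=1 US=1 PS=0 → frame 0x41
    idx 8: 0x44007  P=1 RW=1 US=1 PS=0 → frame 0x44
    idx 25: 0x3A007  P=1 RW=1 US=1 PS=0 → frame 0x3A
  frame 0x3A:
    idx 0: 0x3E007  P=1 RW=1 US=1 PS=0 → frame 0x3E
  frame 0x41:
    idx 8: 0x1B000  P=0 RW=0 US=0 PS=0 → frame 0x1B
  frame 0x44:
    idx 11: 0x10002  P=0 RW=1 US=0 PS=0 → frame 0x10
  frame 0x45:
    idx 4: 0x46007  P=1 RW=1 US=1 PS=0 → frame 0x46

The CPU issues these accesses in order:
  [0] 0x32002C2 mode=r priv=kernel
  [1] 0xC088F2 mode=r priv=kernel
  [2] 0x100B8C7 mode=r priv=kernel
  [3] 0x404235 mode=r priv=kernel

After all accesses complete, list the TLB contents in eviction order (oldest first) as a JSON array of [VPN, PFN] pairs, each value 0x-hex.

Walk each access:
#0 VA=0x32002C2 (r,kernel):
  L0: frame=0x37 idx=25 entry=0x3A007 [P=1 RW=1 US=1 PS=0]
  L1: frame=0x3A idx=0 entry=0x3E007 [P=1 RW=1 US=1 PS=0]
  ⇒ phys 0x3E2C2  [2 reads]
#1 VA=0xC088F2 (r,kernel):
  L0: frame=0x37 idx=6 entry=0x41007 [P=1 RW=1 US=1 PS=0]
  L1: frame=0x41 idx=8 entry=0x1B000 [P=0 RW=0 US=0 PS=0]
  ⇒ fault: PAGE_NOT_PRESENT  — 2 lookups
#2 VA=0x100B8C7 (r,kernel):
  L0: frame=0x37 idx=8 entry=0x44007 [P=1 RW=1 US=1 PS=0]
  L1: frame=0x44 idx=11 entry=0x10002 [P=0 RW=1 US=0 PS=0]
  ⇒ fault: PAGE_NOT_PRESENT  — 2 lookups
#3 VA=0x404235 (r,kernel):
  L0: frame=0x37 idx=2 entry=0x45007 [P=1 RW=1 US=1 PS=0]
  L1: frame=0x45 idx=4 entry=0x46007 [P=1 RW=1 US=1 PS=0]
  ⇒ phys 0x46235  [2 reads]

TLB: [["0x3200", "0x3E"], ["0x404", "0x46"]]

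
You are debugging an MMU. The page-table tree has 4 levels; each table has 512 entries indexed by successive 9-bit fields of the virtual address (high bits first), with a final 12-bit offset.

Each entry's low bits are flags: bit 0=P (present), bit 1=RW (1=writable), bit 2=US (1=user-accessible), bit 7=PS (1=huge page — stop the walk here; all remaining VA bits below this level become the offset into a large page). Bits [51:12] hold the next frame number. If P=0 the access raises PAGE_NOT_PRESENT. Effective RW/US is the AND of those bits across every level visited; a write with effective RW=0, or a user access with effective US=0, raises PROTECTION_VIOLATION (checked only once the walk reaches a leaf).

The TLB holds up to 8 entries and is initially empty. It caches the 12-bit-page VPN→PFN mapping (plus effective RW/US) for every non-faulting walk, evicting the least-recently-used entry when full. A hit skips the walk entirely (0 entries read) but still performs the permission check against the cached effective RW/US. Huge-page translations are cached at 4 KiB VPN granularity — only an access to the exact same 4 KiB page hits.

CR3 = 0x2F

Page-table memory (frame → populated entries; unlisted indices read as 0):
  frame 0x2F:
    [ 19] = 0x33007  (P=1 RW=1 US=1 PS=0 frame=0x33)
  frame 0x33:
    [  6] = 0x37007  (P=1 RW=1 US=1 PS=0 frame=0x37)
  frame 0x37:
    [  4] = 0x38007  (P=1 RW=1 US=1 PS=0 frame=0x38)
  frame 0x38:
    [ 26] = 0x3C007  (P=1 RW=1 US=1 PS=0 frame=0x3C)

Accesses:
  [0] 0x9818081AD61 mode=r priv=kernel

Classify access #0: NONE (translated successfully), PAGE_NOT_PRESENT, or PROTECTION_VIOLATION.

Walk each access:
#0 VA=0x9818081AD61 (r,kernel):
  [0] read 0x2F idx=19: raw=0x33007 flags P=1 W=1 U=1 S=0
  [1] read 0x33 idx=6: raw=0x37007 flags P=1 W=1 U=1 S=0
  [2] read 0x37 idx=4: raw=0x38007 flags P=1 W=1 U=1 S=0
  [3] read 0x38 idx=26: raw=0x3C007 flags P=1 W=1 U=1 S=0
  → PA=0x3CD61  (4 entries read)

Access #0 fault: NONE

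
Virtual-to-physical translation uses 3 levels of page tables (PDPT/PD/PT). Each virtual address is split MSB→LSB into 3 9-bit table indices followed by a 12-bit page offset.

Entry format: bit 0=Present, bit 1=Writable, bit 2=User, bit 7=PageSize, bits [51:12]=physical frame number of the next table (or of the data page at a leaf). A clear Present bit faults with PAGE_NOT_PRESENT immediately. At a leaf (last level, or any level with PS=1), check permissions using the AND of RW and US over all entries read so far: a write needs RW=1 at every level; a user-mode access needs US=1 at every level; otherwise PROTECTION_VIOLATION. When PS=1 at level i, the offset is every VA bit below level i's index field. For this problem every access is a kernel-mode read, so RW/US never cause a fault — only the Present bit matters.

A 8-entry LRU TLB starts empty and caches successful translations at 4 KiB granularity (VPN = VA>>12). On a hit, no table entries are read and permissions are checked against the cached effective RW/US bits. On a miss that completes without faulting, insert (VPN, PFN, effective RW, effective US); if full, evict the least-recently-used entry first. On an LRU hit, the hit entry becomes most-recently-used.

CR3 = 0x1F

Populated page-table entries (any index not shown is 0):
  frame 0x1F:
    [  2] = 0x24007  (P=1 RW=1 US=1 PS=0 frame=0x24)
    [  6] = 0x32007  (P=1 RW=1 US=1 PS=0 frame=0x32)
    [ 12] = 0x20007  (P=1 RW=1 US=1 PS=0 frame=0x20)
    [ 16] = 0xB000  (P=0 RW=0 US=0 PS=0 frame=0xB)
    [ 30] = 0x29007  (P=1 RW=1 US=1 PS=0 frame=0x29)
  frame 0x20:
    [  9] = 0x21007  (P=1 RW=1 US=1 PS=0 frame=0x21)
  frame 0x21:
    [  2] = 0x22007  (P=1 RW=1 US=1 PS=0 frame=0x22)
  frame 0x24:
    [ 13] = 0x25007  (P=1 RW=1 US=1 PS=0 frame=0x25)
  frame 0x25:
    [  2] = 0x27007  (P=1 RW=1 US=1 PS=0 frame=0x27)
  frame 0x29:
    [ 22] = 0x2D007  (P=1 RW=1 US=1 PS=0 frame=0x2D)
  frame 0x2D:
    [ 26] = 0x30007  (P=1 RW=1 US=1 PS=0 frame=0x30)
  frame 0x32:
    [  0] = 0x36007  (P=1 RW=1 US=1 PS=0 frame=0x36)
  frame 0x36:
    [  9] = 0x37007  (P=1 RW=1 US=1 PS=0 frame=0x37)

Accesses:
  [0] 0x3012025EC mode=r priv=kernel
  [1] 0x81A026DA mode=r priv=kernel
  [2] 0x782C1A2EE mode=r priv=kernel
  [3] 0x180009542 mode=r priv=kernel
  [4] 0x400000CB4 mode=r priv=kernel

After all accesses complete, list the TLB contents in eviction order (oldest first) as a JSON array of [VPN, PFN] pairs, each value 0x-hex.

Per-access translation:
#0 VA=0x3012025EC (r,kernel):
  [0] read 0x1F idx=12: raw=0x20007 flags P=1 W=1 U=1 S=0
  [1] read 0x20 idx=9: raw=0x21007 flags P=1 W=1 U=1 S=0
  [2] read 0x21 idx=2: raw=0x22007 flags P=1 W=1 U=1 S=0
  ⇒ phys 0x225EC  [3 reads]
#1 VA=0x81A026DA (r,kernel):
  [0] read 0x1F idx=2: raw=0x24007 flags P=1 W=1 U=1 S=0
  [1] read 0x24 idx=13: raw=0x25007 flags P=1 W=1 U=1 S=0
  [2] read 0x25 idx=2: raw=0x27007 flags P=1 W=1 U=1 S=0
  ⇒ phys 0x276DA  [3 reads]
#2 VA=0x782C1A2EE (r,kernel):
  [0] read 0x1F idx=30: raw=0x29007 flags P=1 W=1 U=1 S=0
  [1] read 0x29 idx=22: raw=0x2D007 flags P=1 W=1 U=1 S=0
  [2] read 0x2D idx=26: raw=0x30007 flags P=1 W=1 U=1 S=0
  ⇒ phys 0x302EE  [3 reads]
#3 VA=0x180009542 (r,kernel):
  [0] read 0x1F idx=6: raw=0x32007 flags P=1 W=1 U=1 S=0
  [1] read 0x32 idx=0: raw=0x36007 flags P=1 W=1 U=1 S=0
  [2] read 0x36 idx=9: raw=0x37007 flags P=1 W=1 U=1 S=0
  ⇒ phys 0x37542  [3 reads]
#4 VA=0x400000CB4 (r,kernel):
  [0] read 0x1F idx=16: raw=0xB000 flags P=0 W=0 U=0 S=0
  ⇒ fault: PAGE_NOT_PRESENT  — 1 lookups

TLB: [["0x301202", "0x22"], ["0x81A02", "0x27"], ["0x782C1A", "0x30"], ["0x180009", "0x37"]]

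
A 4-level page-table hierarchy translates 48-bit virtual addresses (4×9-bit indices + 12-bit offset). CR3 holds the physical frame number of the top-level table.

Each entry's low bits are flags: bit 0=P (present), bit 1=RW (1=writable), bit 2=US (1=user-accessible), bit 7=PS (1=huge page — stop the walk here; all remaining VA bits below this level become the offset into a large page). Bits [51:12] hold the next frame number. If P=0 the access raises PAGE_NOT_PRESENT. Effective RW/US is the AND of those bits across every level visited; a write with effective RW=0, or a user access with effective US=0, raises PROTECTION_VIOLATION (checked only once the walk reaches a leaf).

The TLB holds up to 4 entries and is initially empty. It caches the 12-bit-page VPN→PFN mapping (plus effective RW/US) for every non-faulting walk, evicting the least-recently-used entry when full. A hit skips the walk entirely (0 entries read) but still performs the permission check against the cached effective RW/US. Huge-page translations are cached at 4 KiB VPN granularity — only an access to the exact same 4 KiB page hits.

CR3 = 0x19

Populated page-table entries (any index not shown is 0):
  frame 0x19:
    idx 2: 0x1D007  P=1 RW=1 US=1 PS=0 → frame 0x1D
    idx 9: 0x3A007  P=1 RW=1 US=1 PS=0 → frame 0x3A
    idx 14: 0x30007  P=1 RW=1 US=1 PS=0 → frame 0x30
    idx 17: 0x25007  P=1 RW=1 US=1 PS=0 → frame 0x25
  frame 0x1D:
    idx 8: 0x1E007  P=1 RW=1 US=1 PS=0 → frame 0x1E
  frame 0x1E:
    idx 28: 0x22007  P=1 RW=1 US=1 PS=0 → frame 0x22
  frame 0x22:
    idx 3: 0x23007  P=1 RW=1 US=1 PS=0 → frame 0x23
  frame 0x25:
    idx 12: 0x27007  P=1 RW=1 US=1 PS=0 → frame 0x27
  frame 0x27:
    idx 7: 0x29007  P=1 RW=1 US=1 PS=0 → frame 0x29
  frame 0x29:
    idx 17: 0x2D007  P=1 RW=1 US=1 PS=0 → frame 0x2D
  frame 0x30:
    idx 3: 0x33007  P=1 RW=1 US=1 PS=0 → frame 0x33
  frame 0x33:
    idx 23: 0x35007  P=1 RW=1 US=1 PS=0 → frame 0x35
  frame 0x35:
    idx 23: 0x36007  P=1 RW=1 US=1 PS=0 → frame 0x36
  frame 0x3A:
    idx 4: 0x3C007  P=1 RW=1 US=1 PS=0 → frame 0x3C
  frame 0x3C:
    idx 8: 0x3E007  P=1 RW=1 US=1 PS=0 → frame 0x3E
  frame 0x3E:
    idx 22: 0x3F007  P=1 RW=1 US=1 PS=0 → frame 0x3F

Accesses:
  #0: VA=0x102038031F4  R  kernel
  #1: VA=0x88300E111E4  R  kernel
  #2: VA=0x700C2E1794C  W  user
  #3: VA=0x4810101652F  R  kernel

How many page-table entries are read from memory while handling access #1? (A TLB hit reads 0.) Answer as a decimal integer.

Per-access translation:
#0 VA=0x102038031F4 (r,kernel):
  L0 @0x19[2] → 0x1D007  P=1,RW=1,US=1,PS=0
  L1 @0x1D[8] → 0x1E007  P=1,RW=1,US=1,PS=0
  L2 @0x1E[28] → 0x22007  P=1,RW=1,US=1,PS=0
  L3 @0x22[3] → 0x23007  P=1,RW=1,US=1,PS=0
  ✓ 0x231F4  — 4 lookups
#1 VA=0x88300E111E4 (r,kernel):
  L0 @0x19[17] → 0x25007  P=1,RW=1,US=1,PS=0
  L1 @0x25[12] → 0x27007  P=1,RW=1,US=1,PS=0
  L2 @0x27[7] → 0x29007  P=1,RW=1,US=1,PS=0
  L3 @0x29[17] → 0x2D007  P=1,RW=1,US=1,PS=0
  ✓ 0x2D1E4  — 4 lookups
#2 VA=0x700C2E1794C (w,user):
  L0 @0x19[14] → 0x30007  P=1,RW=1,US=1,PS=0
  L1 @0x30[3] → 0x33007  P=1,RW=1,US=1,PS=0
  L2 @0x33[23] → 0x35007  P=1,RW=1,US=1,PS=0
  L3 @0x35[23] → 0x36007  P=1,RW=1,US=1,PS=0
  ✓ 0x3694C  — 4 lookups
#3 VA=0x4810101652F (r,kernel):
  L0 @0x19[9] → 0x3A007  P=1,RW=1,US=1,PS=0
  L1 @0x3A[4] → 0x3C007  P=1,RW=1,US=1,PS=0
  L2 @0x3C[8] → 0x3E007  P=1,RW=1,US=1,PS=0
  L3 @0x3E[22] → 0x3F007  P=1,RW=1,US=1,PS=0
  ✓ 0x3F52F  — 4 lookups

Entries read for #1: 4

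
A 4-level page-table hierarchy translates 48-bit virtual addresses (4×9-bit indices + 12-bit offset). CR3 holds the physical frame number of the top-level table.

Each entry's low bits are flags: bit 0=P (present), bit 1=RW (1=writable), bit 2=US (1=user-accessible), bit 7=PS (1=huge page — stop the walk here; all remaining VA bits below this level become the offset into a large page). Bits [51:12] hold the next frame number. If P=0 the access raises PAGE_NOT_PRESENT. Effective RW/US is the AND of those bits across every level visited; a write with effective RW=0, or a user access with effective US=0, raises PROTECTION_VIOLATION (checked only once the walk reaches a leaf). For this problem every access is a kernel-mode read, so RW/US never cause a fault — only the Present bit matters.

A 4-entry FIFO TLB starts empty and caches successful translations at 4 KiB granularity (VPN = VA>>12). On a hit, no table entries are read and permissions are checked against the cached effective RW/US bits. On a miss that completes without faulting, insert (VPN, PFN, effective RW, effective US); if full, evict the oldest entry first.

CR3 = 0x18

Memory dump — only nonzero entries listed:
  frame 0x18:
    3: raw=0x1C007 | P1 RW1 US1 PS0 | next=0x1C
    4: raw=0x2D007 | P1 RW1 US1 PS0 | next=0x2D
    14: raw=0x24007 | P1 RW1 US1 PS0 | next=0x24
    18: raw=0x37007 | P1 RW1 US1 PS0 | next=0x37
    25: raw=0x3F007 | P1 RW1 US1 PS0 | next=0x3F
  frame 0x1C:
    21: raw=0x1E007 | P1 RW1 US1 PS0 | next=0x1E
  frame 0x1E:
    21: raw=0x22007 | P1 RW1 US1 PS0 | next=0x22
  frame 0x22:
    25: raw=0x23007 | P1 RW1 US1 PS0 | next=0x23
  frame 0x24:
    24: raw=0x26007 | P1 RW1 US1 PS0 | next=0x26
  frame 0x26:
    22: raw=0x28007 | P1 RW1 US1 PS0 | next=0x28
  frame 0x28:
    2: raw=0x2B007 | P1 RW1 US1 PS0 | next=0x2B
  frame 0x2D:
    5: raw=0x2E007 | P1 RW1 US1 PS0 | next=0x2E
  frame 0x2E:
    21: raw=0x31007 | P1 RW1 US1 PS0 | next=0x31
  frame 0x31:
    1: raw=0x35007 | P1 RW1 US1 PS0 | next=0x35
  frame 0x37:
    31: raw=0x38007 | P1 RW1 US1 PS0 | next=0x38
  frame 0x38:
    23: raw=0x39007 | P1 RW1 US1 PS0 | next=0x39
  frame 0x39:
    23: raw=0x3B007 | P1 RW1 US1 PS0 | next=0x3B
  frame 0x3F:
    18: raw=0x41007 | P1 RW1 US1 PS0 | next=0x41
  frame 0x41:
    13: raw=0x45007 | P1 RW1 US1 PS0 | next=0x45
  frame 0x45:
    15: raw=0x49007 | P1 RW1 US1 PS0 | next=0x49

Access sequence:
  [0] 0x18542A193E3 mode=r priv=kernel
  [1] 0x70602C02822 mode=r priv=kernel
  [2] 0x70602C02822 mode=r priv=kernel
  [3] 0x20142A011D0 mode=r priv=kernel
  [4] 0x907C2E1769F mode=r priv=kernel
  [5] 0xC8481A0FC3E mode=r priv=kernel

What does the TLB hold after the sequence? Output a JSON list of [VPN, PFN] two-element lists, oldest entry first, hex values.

Trace:
#0 VA=0x18542A193E3 (r,kernel):
  [0] read 0x18 idx=3: raw=0x1C007 flags P=1 W=1 U=1 S=0
  [1] read 0x1C idx=21: raw=0x1E007 flags P=1 W=1 U=1 S=0
  [2] read 0x1E idx=21: raw=0x22007 flags P=1 W=1 U=1 S=0
  [3] read 0x22 idx=25: raw=0x23007 flags P=1 W=1 U=1 S=0
  ✓ 0x233E3  — 4 lookups
#1 VA=0x70602C02822 (r,kernel):
  [0] read 0x18 idx=14: raw=0x24007 flags P=1 W=1 U=1 S=0
  [1] read 0x24 idx=24: raw=0x26007 flags P=1 W=1 U=1 S=0
  [2] read 0x26 idx=22: raw=0x28007 flags P=1 W=1 U=1 S=0
  [3] read 0x28 idx=2: raw=0x2B007 flags P=1 W=1 U=1 S=0
  ✓ 0x2B822  — 4 lookups
#2 VA=0x70602C02822 (r,kernel):
  TLB hit vpn=0x70602C02 → PA=0x2B822
#3 VA=0x20142A011D0 (r,kernel):
  [0] read 0x18 idx=4: raw=0x2D007 flags P=1 W=1 U=1 S=0
  [1] read 0x2D idx=5: raw=0x2E007 flags P=1 W=1 U=1 S=0
  [2] read 0x2E idx=21: raw=0x31007 flags P=1 W=1 U=1 S=0
  [3] read 0x31 idx=1: raw=0x35007 flags P=1 W=1 U=1 S=0
  ✓ 0x351D0  — 4 lookups
#4 VA=0x907C2E1769F (r,kernel):
  [0] read 0x18 idx=18: raw=0x37007 flags P=1 W=1 U=1 S=0
  [1] read 0x37 idx=31: raw=0x38007 flags P=1 W=1 U=1 S=0
  [2] read 0x38 idx=23: raw=0x39007 flags P=1 W=1 U=1 S=0
  [3] read 0x39 idx=23: raw=0x3B007 flags P=1 W=1 U=1 S=0
  ✓ 0x3B69F  — 4 lookups
#5 VA=0xC8481A0FC3E (r,kernel):
  [0] read 0x18 idx=25: raw=0x3F007 flags P=1 W=1 U=1 S=0
  [1] read 0x3F idx=18: raw=0x41007 flags P=1 W=1 U=1 S=0
  [2] read 0x41 idx=13: raw=0x45007 flags P=1 W=1 U=1 S=0
  [3] read 0x45 idx=15: raw=0x49007 flags P=1 W=1 U=1 S=0
  ✓ 0x49C3E  — 4 lookups

TLB: [["0x70602C02", "0x2B"], ["0x20142A01", "0x35"], ["0x907C2E17", "0x3B"], ["0xC8481A0F", "0x49"]]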